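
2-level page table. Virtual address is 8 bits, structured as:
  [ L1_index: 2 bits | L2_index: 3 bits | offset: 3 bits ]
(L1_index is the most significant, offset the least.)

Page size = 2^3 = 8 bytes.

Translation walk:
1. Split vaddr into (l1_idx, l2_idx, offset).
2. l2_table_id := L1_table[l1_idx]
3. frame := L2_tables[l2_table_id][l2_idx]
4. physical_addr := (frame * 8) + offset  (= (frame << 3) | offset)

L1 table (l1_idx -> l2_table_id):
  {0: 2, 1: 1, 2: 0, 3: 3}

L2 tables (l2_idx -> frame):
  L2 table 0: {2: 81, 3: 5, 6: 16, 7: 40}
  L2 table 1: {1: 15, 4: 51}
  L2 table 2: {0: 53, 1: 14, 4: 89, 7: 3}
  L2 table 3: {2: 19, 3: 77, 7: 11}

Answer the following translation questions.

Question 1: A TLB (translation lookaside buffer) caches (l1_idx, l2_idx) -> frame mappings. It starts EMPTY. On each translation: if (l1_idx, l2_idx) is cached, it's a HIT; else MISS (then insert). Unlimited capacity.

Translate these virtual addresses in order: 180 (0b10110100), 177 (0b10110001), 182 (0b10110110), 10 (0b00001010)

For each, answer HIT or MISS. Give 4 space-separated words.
vaddr=180: (2,6) not in TLB -> MISS, insert
vaddr=177: (2,6) in TLB -> HIT
vaddr=182: (2,6) in TLB -> HIT
vaddr=10: (0,1) not in TLB -> MISS, insert

Answer: MISS HIT HIT MISS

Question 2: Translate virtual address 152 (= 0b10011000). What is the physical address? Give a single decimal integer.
Answer: 40

Derivation:
vaddr = 152 = 0b10011000
Split: l1_idx=2, l2_idx=3, offset=0
L1[2] = 0
L2[0][3] = 5
paddr = 5 * 8 + 0 = 40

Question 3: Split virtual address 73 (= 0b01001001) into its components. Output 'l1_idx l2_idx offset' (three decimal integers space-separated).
Answer: 1 1 1

Derivation:
vaddr = 73 = 0b01001001
  top 2 bits -> l1_idx = 1
  next 3 bits -> l2_idx = 1
  bottom 3 bits -> offset = 1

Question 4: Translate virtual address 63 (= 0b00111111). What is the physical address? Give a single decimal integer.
Answer: 31

Derivation:
vaddr = 63 = 0b00111111
Split: l1_idx=0, l2_idx=7, offset=7
L1[0] = 2
L2[2][7] = 3
paddr = 3 * 8 + 7 = 31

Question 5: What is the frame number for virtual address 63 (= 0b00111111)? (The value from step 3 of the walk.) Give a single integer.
Answer: 3

Derivation:
vaddr = 63: l1_idx=0, l2_idx=7
L1[0] = 2; L2[2][7] = 3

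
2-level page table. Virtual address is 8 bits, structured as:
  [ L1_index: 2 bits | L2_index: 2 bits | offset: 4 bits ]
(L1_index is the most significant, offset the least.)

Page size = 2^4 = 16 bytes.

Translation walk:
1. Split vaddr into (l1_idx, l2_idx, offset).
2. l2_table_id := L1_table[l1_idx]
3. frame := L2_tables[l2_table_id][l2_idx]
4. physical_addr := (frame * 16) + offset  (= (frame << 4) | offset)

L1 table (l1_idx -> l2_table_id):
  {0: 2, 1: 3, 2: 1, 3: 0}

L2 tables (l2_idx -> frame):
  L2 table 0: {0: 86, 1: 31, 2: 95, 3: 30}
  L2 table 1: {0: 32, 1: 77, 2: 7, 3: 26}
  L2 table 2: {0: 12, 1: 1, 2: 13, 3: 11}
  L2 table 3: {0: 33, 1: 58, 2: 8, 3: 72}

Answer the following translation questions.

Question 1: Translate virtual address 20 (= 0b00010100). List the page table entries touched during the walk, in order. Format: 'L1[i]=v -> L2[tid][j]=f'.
Answer: L1[0]=2 -> L2[2][1]=1

Derivation:
vaddr = 20 = 0b00010100
Split: l1_idx=0, l2_idx=1, offset=4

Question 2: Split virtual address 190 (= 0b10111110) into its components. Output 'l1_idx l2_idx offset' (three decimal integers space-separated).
vaddr = 190 = 0b10111110
  top 2 bits -> l1_idx = 2
  next 2 bits -> l2_idx = 3
  bottom 4 bits -> offset = 14

Answer: 2 3 14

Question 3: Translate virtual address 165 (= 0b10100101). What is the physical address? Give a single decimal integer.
Answer: 117

Derivation:
vaddr = 165 = 0b10100101
Split: l1_idx=2, l2_idx=2, offset=5
L1[2] = 1
L2[1][2] = 7
paddr = 7 * 16 + 5 = 117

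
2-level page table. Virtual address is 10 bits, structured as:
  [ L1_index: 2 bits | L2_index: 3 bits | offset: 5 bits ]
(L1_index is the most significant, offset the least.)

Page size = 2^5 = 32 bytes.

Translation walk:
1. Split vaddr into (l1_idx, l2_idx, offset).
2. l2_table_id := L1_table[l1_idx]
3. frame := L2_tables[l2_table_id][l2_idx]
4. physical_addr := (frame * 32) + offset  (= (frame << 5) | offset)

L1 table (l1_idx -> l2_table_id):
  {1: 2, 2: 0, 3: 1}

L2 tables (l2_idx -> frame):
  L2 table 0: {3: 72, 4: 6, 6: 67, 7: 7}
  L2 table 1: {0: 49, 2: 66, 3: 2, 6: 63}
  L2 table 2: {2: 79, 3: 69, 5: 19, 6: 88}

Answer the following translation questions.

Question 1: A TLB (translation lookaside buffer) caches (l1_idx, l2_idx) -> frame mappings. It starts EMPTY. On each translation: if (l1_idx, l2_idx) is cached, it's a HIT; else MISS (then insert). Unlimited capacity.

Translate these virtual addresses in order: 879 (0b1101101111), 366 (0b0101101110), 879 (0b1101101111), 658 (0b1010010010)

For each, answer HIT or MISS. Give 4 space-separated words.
vaddr=879: (3,3) not in TLB -> MISS, insert
vaddr=366: (1,3) not in TLB -> MISS, insert
vaddr=879: (3,3) in TLB -> HIT
vaddr=658: (2,4) not in TLB -> MISS, insert

Answer: MISS MISS HIT MISS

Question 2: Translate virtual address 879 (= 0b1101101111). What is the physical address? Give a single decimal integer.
vaddr = 879 = 0b1101101111
Split: l1_idx=3, l2_idx=3, offset=15
L1[3] = 1
L2[1][3] = 2
paddr = 2 * 32 + 15 = 79

Answer: 79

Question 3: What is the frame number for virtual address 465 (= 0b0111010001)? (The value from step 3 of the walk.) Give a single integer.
vaddr = 465: l1_idx=1, l2_idx=6
L1[1] = 2; L2[2][6] = 88

Answer: 88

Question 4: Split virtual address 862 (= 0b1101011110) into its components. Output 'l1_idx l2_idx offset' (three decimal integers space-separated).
vaddr = 862 = 0b1101011110
  top 2 bits -> l1_idx = 3
  next 3 bits -> l2_idx = 2
  bottom 5 bits -> offset = 30

Answer: 3 2 30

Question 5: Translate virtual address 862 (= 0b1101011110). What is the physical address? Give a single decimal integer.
Answer: 2142

Derivation:
vaddr = 862 = 0b1101011110
Split: l1_idx=3, l2_idx=2, offset=30
L1[3] = 1
L2[1][2] = 66
paddr = 66 * 32 + 30 = 2142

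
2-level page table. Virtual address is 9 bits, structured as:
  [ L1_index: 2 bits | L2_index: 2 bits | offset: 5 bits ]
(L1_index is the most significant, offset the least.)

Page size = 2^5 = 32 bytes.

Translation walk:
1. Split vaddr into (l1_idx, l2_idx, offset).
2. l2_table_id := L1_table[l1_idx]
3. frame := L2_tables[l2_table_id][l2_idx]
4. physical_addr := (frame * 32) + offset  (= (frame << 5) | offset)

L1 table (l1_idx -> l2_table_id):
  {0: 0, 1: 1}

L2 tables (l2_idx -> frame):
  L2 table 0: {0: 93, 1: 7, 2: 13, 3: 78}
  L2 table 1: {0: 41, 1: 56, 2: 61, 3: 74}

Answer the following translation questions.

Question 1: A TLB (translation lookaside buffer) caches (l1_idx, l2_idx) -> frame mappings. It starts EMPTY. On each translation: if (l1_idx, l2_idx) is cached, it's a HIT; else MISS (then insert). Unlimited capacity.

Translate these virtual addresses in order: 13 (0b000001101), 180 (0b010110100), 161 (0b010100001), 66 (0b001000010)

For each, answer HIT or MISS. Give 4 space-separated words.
Answer: MISS MISS HIT MISS

Derivation:
vaddr=13: (0,0) not in TLB -> MISS, insert
vaddr=180: (1,1) not in TLB -> MISS, insert
vaddr=161: (1,1) in TLB -> HIT
vaddr=66: (0,2) not in TLB -> MISS, insert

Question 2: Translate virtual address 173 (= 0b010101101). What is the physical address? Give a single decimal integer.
vaddr = 173 = 0b010101101
Split: l1_idx=1, l2_idx=1, offset=13
L1[1] = 1
L2[1][1] = 56
paddr = 56 * 32 + 13 = 1805

Answer: 1805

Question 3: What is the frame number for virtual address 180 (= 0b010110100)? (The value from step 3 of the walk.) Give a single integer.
Answer: 56

Derivation:
vaddr = 180: l1_idx=1, l2_idx=1
L1[1] = 1; L2[1][1] = 56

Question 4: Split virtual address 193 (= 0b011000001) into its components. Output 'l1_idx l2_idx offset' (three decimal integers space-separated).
Answer: 1 2 1

Derivation:
vaddr = 193 = 0b011000001
  top 2 bits -> l1_idx = 1
  next 2 bits -> l2_idx = 2
  bottom 5 bits -> offset = 1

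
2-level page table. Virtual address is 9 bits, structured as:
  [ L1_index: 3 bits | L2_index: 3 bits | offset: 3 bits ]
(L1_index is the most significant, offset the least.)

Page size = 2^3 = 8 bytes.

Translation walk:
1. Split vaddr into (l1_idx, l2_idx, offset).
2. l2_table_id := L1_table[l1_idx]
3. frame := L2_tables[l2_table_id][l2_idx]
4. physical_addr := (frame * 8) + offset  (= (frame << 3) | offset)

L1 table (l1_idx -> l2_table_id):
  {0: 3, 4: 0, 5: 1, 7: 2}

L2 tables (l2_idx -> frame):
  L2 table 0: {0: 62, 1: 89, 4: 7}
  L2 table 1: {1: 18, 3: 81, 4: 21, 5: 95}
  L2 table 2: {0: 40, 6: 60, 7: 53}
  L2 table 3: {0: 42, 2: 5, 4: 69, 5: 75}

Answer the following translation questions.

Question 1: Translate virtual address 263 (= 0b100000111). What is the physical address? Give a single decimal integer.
vaddr = 263 = 0b100000111
Split: l1_idx=4, l2_idx=0, offset=7
L1[4] = 0
L2[0][0] = 62
paddr = 62 * 8 + 7 = 503

Answer: 503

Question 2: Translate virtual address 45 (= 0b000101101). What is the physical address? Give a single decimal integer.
Answer: 605

Derivation:
vaddr = 45 = 0b000101101
Split: l1_idx=0, l2_idx=5, offset=5
L1[0] = 3
L2[3][5] = 75
paddr = 75 * 8 + 5 = 605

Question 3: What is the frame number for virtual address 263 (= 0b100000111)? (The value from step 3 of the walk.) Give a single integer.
vaddr = 263: l1_idx=4, l2_idx=0
L1[4] = 0; L2[0][0] = 62

Answer: 62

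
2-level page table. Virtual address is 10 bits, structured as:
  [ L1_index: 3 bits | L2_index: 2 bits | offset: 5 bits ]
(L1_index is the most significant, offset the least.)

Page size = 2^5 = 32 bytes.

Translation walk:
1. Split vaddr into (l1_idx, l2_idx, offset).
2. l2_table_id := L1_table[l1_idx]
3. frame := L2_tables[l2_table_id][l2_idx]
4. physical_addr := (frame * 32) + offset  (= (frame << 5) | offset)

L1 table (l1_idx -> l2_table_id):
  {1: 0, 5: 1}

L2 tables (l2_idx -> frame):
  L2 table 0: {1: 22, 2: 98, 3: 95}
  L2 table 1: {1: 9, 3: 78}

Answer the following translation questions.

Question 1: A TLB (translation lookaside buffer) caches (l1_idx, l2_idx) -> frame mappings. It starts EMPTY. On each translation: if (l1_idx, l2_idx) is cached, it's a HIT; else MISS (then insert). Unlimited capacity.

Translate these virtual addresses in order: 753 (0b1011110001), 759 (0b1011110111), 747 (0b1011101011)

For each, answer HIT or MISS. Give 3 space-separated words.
Answer: MISS HIT HIT

Derivation:
vaddr=753: (5,3) not in TLB -> MISS, insert
vaddr=759: (5,3) in TLB -> HIT
vaddr=747: (5,3) in TLB -> HIT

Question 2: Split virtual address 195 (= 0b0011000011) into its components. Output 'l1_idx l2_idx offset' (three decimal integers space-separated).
vaddr = 195 = 0b0011000011
  top 3 bits -> l1_idx = 1
  next 2 bits -> l2_idx = 2
  bottom 5 bits -> offset = 3

Answer: 1 2 3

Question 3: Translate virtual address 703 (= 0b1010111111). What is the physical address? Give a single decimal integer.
vaddr = 703 = 0b1010111111
Split: l1_idx=5, l2_idx=1, offset=31
L1[5] = 1
L2[1][1] = 9
paddr = 9 * 32 + 31 = 319

Answer: 319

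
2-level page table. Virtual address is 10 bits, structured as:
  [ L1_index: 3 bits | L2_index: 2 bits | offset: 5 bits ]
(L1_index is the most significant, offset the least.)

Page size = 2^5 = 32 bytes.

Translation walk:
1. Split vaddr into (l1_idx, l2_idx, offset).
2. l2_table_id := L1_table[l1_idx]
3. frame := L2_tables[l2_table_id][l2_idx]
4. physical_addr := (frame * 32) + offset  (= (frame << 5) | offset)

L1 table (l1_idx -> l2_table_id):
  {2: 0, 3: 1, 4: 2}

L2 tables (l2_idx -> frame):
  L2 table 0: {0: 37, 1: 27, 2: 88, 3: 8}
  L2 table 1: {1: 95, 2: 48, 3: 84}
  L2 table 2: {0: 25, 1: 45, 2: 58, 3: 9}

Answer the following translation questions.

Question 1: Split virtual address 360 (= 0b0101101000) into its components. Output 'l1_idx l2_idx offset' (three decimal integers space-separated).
vaddr = 360 = 0b0101101000
  top 3 bits -> l1_idx = 2
  next 2 bits -> l2_idx = 3
  bottom 5 bits -> offset = 8

Answer: 2 3 8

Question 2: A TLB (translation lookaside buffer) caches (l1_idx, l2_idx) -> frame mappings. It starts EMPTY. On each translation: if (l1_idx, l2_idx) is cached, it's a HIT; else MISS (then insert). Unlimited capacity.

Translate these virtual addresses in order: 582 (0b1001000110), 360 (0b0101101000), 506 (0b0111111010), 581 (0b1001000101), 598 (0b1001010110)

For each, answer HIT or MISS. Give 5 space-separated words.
vaddr=582: (4,2) not in TLB -> MISS, insert
vaddr=360: (2,3) not in TLB -> MISS, insert
vaddr=506: (3,3) not in TLB -> MISS, insert
vaddr=581: (4,2) in TLB -> HIT
vaddr=598: (4,2) in TLB -> HIT

Answer: MISS MISS MISS HIT HIT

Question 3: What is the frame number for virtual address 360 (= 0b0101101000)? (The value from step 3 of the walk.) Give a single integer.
Answer: 8

Derivation:
vaddr = 360: l1_idx=2, l2_idx=3
L1[2] = 0; L2[0][3] = 8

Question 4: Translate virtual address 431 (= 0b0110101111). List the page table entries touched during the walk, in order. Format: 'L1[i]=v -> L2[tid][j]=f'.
vaddr = 431 = 0b0110101111
Split: l1_idx=3, l2_idx=1, offset=15

Answer: L1[3]=1 -> L2[1][1]=95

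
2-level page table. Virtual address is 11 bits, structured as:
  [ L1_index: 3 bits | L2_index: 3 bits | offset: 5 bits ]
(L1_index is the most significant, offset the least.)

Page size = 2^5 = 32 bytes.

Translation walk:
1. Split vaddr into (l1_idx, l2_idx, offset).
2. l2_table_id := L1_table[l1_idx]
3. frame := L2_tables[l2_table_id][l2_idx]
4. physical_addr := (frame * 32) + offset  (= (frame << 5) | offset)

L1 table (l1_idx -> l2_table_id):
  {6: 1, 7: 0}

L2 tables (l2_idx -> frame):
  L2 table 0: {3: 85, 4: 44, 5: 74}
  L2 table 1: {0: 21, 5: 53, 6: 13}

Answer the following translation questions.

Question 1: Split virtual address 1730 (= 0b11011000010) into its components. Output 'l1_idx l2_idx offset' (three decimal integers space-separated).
Answer: 6 6 2

Derivation:
vaddr = 1730 = 0b11011000010
  top 3 bits -> l1_idx = 6
  next 3 bits -> l2_idx = 6
  bottom 5 bits -> offset = 2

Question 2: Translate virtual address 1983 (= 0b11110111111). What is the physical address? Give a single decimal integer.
vaddr = 1983 = 0b11110111111
Split: l1_idx=7, l2_idx=5, offset=31
L1[7] = 0
L2[0][5] = 74
paddr = 74 * 32 + 31 = 2399

Answer: 2399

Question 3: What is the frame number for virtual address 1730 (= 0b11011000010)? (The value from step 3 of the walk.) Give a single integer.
Answer: 13

Derivation:
vaddr = 1730: l1_idx=6, l2_idx=6
L1[6] = 1; L2[1][6] = 13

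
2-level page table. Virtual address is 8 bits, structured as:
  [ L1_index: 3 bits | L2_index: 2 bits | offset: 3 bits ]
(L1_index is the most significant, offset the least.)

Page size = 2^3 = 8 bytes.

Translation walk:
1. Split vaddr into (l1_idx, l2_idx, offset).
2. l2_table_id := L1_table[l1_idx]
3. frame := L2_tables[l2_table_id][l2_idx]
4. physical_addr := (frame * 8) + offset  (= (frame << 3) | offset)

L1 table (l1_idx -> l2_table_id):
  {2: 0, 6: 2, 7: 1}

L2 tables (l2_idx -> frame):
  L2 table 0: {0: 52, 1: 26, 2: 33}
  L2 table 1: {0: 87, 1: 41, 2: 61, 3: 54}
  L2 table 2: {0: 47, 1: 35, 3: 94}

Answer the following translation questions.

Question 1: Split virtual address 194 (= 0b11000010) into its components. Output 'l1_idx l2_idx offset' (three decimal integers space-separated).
vaddr = 194 = 0b11000010
  top 3 bits -> l1_idx = 6
  next 2 bits -> l2_idx = 0
  bottom 3 bits -> offset = 2

Answer: 6 0 2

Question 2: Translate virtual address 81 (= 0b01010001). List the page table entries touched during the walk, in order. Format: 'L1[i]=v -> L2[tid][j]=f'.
Answer: L1[2]=0 -> L2[0][2]=33

Derivation:
vaddr = 81 = 0b01010001
Split: l1_idx=2, l2_idx=2, offset=1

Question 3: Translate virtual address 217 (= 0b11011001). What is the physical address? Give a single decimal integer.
Answer: 753

Derivation:
vaddr = 217 = 0b11011001
Split: l1_idx=6, l2_idx=3, offset=1
L1[6] = 2
L2[2][3] = 94
paddr = 94 * 8 + 1 = 753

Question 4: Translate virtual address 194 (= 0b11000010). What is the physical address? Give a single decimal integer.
Answer: 378

Derivation:
vaddr = 194 = 0b11000010
Split: l1_idx=6, l2_idx=0, offset=2
L1[6] = 2
L2[2][0] = 47
paddr = 47 * 8 + 2 = 378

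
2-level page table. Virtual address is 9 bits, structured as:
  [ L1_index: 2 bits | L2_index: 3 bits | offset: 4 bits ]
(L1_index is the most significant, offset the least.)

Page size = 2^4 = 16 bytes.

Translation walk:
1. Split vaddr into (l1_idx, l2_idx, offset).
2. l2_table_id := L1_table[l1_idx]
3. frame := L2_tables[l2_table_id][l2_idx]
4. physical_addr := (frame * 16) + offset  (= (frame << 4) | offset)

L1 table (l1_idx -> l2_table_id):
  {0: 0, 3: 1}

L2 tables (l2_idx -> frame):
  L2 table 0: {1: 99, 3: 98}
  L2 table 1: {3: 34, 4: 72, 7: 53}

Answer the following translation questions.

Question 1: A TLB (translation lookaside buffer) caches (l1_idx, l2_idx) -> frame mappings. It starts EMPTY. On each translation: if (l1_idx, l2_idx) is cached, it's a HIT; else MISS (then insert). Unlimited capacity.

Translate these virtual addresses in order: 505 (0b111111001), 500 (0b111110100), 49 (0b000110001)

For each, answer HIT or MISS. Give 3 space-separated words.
Answer: MISS HIT MISS

Derivation:
vaddr=505: (3,7) not in TLB -> MISS, insert
vaddr=500: (3,7) in TLB -> HIT
vaddr=49: (0,3) not in TLB -> MISS, insert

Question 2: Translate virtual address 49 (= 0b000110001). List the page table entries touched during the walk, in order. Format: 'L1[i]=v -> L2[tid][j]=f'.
Answer: L1[0]=0 -> L2[0][3]=98

Derivation:
vaddr = 49 = 0b000110001
Split: l1_idx=0, l2_idx=3, offset=1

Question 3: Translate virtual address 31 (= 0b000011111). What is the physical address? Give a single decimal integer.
vaddr = 31 = 0b000011111
Split: l1_idx=0, l2_idx=1, offset=15
L1[0] = 0
L2[0][1] = 99
paddr = 99 * 16 + 15 = 1599

Answer: 1599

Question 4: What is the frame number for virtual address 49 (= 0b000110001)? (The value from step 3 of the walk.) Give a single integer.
Answer: 98

Derivation:
vaddr = 49: l1_idx=0, l2_idx=3
L1[0] = 0; L2[0][3] = 98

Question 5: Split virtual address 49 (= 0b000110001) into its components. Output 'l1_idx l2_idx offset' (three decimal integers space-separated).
Answer: 0 3 1

Derivation:
vaddr = 49 = 0b000110001
  top 2 bits -> l1_idx = 0
  next 3 bits -> l2_idx = 3
  bottom 4 bits -> offset = 1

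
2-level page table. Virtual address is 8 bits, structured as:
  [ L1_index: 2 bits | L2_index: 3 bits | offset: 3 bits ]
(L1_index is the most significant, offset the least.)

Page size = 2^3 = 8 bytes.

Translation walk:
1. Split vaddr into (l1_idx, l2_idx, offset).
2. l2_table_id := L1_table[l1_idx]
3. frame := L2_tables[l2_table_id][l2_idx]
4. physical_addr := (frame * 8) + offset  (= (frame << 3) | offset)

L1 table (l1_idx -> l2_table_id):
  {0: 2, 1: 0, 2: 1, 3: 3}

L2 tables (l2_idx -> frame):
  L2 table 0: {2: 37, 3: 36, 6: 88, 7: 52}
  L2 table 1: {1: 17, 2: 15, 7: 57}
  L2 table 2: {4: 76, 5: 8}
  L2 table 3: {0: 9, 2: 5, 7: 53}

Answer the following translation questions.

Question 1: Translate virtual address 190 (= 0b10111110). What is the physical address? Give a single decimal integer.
Answer: 462

Derivation:
vaddr = 190 = 0b10111110
Split: l1_idx=2, l2_idx=7, offset=6
L1[2] = 1
L2[1][7] = 57
paddr = 57 * 8 + 6 = 462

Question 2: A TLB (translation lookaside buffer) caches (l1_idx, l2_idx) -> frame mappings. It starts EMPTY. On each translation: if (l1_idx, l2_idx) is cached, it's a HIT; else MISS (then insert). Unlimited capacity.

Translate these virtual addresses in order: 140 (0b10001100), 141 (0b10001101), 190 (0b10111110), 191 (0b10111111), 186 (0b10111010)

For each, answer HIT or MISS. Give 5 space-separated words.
Answer: MISS HIT MISS HIT HIT

Derivation:
vaddr=140: (2,1) not in TLB -> MISS, insert
vaddr=141: (2,1) in TLB -> HIT
vaddr=190: (2,7) not in TLB -> MISS, insert
vaddr=191: (2,7) in TLB -> HIT
vaddr=186: (2,7) in TLB -> HIT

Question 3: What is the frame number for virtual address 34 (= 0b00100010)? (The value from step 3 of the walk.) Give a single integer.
Answer: 76

Derivation:
vaddr = 34: l1_idx=0, l2_idx=4
L1[0] = 2; L2[2][4] = 76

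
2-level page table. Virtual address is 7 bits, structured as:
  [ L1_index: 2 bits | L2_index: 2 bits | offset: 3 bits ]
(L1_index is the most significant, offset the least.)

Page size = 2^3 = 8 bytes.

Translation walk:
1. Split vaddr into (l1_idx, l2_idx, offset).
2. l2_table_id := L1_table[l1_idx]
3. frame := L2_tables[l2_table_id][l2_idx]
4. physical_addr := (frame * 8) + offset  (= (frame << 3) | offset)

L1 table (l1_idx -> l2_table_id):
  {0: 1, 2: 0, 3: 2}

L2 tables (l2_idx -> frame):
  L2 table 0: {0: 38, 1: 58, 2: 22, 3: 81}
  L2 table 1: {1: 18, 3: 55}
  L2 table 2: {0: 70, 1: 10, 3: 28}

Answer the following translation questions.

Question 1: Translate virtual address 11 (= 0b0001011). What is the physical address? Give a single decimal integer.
vaddr = 11 = 0b0001011
Split: l1_idx=0, l2_idx=1, offset=3
L1[0] = 1
L2[1][1] = 18
paddr = 18 * 8 + 3 = 147

Answer: 147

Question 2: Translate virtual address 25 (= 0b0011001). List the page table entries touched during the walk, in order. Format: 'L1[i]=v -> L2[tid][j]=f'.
Answer: L1[0]=1 -> L2[1][3]=55

Derivation:
vaddr = 25 = 0b0011001
Split: l1_idx=0, l2_idx=3, offset=1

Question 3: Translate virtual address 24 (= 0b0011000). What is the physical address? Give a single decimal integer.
vaddr = 24 = 0b0011000
Split: l1_idx=0, l2_idx=3, offset=0
L1[0] = 1
L2[1][3] = 55
paddr = 55 * 8 + 0 = 440

Answer: 440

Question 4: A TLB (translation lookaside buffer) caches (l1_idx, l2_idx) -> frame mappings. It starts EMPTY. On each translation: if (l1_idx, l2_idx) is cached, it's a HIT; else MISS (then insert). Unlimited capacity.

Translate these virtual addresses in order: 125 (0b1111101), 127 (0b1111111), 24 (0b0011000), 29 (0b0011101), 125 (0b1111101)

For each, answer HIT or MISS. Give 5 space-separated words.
Answer: MISS HIT MISS HIT HIT

Derivation:
vaddr=125: (3,3) not in TLB -> MISS, insert
vaddr=127: (3,3) in TLB -> HIT
vaddr=24: (0,3) not in TLB -> MISS, insert
vaddr=29: (0,3) in TLB -> HIT
vaddr=125: (3,3) in TLB -> HIT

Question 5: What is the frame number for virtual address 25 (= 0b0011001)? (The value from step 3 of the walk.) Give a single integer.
Answer: 55

Derivation:
vaddr = 25: l1_idx=0, l2_idx=3
L1[0] = 1; L2[1][3] = 55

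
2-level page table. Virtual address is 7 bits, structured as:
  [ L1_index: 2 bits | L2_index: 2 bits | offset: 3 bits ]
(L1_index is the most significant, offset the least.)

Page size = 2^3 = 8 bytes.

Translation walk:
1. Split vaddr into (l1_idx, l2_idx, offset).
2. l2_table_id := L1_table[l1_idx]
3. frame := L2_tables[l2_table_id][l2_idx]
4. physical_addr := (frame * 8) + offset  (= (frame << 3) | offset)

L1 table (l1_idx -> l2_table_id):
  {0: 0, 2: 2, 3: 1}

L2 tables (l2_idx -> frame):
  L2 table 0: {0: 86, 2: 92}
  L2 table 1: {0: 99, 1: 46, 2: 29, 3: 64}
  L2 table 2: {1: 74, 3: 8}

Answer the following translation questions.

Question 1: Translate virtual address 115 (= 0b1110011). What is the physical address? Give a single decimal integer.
Answer: 235

Derivation:
vaddr = 115 = 0b1110011
Split: l1_idx=3, l2_idx=2, offset=3
L1[3] = 1
L2[1][2] = 29
paddr = 29 * 8 + 3 = 235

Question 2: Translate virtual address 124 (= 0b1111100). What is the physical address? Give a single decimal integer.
vaddr = 124 = 0b1111100
Split: l1_idx=3, l2_idx=3, offset=4
L1[3] = 1
L2[1][3] = 64
paddr = 64 * 8 + 4 = 516

Answer: 516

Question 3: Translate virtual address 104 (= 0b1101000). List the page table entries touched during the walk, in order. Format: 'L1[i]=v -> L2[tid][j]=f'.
vaddr = 104 = 0b1101000
Split: l1_idx=3, l2_idx=1, offset=0

Answer: L1[3]=1 -> L2[1][1]=46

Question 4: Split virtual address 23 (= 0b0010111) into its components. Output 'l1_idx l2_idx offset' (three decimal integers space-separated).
Answer: 0 2 7

Derivation:
vaddr = 23 = 0b0010111
  top 2 bits -> l1_idx = 0
  next 2 bits -> l2_idx = 2
  bottom 3 bits -> offset = 7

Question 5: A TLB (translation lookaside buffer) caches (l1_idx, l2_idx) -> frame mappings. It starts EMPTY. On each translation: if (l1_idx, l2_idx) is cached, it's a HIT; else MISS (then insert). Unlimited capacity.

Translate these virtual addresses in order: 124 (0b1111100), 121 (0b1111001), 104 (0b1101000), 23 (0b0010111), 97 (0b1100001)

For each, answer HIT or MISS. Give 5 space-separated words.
vaddr=124: (3,3) not in TLB -> MISS, insert
vaddr=121: (3,3) in TLB -> HIT
vaddr=104: (3,1) not in TLB -> MISS, insert
vaddr=23: (0,2) not in TLB -> MISS, insert
vaddr=97: (3,0) not in TLB -> MISS, insert

Answer: MISS HIT MISS MISS MISS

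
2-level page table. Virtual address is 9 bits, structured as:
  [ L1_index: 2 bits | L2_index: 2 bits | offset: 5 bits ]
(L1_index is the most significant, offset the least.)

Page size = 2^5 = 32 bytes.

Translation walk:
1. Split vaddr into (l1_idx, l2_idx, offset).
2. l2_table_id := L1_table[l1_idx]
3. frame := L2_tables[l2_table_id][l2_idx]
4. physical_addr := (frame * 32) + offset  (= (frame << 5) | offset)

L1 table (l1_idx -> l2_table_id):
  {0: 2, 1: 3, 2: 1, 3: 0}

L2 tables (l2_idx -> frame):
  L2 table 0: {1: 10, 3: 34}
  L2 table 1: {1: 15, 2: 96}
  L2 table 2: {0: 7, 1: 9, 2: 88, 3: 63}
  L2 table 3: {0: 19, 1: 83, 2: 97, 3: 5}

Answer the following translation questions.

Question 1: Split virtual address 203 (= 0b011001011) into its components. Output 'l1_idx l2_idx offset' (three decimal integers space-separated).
Answer: 1 2 11

Derivation:
vaddr = 203 = 0b011001011
  top 2 bits -> l1_idx = 1
  next 2 bits -> l2_idx = 2
  bottom 5 bits -> offset = 11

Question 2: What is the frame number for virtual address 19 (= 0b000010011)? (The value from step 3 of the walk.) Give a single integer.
Answer: 7

Derivation:
vaddr = 19: l1_idx=0, l2_idx=0
L1[0] = 2; L2[2][0] = 7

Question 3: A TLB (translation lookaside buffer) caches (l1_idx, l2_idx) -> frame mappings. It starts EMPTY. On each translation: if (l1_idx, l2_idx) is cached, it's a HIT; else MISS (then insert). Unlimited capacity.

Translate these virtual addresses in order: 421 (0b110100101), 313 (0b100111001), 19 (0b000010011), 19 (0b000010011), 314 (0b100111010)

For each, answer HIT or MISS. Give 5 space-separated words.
Answer: MISS MISS MISS HIT HIT

Derivation:
vaddr=421: (3,1) not in TLB -> MISS, insert
vaddr=313: (2,1) not in TLB -> MISS, insert
vaddr=19: (0,0) not in TLB -> MISS, insert
vaddr=19: (0,0) in TLB -> HIT
vaddr=314: (2,1) in TLB -> HIT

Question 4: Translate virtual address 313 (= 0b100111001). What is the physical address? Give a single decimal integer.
vaddr = 313 = 0b100111001
Split: l1_idx=2, l2_idx=1, offset=25
L1[2] = 1
L2[1][1] = 15
paddr = 15 * 32 + 25 = 505

Answer: 505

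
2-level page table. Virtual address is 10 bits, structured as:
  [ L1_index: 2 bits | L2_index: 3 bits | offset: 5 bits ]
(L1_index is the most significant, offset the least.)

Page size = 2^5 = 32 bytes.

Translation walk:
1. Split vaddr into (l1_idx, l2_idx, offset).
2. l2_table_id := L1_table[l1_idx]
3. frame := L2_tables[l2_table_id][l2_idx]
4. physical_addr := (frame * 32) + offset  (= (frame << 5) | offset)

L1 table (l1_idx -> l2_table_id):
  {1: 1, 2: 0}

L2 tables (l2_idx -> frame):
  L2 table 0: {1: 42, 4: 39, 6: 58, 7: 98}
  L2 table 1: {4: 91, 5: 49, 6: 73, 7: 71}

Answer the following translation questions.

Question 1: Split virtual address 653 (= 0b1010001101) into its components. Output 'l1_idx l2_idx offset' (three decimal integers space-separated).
Answer: 2 4 13

Derivation:
vaddr = 653 = 0b1010001101
  top 2 bits -> l1_idx = 2
  next 3 bits -> l2_idx = 4
  bottom 5 bits -> offset = 13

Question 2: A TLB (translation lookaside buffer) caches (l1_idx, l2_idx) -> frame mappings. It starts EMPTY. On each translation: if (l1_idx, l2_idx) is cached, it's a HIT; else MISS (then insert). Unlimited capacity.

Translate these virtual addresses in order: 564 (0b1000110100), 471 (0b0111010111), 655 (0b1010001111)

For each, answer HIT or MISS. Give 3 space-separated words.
vaddr=564: (2,1) not in TLB -> MISS, insert
vaddr=471: (1,6) not in TLB -> MISS, insert
vaddr=655: (2,4) not in TLB -> MISS, insert

Answer: MISS MISS MISS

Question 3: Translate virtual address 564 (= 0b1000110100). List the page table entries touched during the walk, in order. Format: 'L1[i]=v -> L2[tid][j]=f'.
Answer: L1[2]=0 -> L2[0][1]=42

Derivation:
vaddr = 564 = 0b1000110100
Split: l1_idx=2, l2_idx=1, offset=20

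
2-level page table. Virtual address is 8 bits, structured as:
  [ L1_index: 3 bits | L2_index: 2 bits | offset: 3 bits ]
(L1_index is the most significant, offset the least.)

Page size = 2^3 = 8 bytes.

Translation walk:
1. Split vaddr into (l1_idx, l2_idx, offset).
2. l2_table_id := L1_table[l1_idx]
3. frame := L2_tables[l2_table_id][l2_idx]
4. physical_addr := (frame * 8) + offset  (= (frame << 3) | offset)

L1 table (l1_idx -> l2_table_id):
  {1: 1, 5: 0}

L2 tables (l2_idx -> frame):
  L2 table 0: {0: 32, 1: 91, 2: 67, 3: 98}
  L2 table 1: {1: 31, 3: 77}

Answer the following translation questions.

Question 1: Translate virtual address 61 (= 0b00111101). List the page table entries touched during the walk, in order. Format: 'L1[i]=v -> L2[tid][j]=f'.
Answer: L1[1]=1 -> L2[1][3]=77

Derivation:
vaddr = 61 = 0b00111101
Split: l1_idx=1, l2_idx=3, offset=5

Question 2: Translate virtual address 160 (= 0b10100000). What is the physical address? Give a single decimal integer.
vaddr = 160 = 0b10100000
Split: l1_idx=5, l2_idx=0, offset=0
L1[5] = 0
L2[0][0] = 32
paddr = 32 * 8 + 0 = 256

Answer: 256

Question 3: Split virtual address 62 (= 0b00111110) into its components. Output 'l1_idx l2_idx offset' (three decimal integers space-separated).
vaddr = 62 = 0b00111110
  top 3 bits -> l1_idx = 1
  next 2 bits -> l2_idx = 3
  bottom 3 bits -> offset = 6

Answer: 1 3 6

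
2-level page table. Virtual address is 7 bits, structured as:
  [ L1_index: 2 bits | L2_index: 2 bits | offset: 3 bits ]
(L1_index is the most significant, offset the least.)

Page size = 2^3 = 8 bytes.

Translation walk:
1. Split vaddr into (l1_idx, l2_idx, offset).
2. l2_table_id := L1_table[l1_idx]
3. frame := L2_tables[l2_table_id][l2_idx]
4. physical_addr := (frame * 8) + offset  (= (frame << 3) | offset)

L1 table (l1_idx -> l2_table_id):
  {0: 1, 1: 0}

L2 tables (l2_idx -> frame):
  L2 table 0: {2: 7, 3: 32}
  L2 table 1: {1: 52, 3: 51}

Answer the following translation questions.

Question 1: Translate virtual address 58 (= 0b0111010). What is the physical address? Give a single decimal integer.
Answer: 258

Derivation:
vaddr = 58 = 0b0111010
Split: l1_idx=1, l2_idx=3, offset=2
L1[1] = 0
L2[0][3] = 32
paddr = 32 * 8 + 2 = 258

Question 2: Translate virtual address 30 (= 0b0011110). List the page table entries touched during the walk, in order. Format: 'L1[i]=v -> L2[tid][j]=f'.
vaddr = 30 = 0b0011110
Split: l1_idx=0, l2_idx=3, offset=6

Answer: L1[0]=1 -> L2[1][3]=51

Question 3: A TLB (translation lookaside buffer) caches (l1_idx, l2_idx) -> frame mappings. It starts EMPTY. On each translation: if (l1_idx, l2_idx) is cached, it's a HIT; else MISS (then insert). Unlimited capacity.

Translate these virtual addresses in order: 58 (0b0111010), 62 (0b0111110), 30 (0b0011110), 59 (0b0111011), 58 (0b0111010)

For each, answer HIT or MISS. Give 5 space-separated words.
vaddr=58: (1,3) not in TLB -> MISS, insert
vaddr=62: (1,3) in TLB -> HIT
vaddr=30: (0,3) not in TLB -> MISS, insert
vaddr=59: (1,3) in TLB -> HIT
vaddr=58: (1,3) in TLB -> HIT

Answer: MISS HIT MISS HIT HIT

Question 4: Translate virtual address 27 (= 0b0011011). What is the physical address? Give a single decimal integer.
vaddr = 27 = 0b0011011
Split: l1_idx=0, l2_idx=3, offset=3
L1[0] = 1
L2[1][3] = 51
paddr = 51 * 8 + 3 = 411

Answer: 411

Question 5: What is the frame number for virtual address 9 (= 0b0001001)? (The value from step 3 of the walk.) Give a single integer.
vaddr = 9: l1_idx=0, l2_idx=1
L1[0] = 1; L2[1][1] = 52

Answer: 52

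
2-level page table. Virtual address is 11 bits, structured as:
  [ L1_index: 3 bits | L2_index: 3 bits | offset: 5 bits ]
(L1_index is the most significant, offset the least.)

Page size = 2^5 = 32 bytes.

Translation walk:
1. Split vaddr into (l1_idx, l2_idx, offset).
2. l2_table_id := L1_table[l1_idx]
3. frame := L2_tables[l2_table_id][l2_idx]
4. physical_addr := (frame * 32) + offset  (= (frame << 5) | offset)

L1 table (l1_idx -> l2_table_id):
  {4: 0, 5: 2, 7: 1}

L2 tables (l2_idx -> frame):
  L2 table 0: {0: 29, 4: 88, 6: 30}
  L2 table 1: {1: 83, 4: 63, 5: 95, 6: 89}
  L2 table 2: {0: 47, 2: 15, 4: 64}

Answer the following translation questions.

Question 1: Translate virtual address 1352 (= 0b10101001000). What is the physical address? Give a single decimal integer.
Answer: 488

Derivation:
vaddr = 1352 = 0b10101001000
Split: l1_idx=5, l2_idx=2, offset=8
L1[5] = 2
L2[2][2] = 15
paddr = 15 * 32 + 8 = 488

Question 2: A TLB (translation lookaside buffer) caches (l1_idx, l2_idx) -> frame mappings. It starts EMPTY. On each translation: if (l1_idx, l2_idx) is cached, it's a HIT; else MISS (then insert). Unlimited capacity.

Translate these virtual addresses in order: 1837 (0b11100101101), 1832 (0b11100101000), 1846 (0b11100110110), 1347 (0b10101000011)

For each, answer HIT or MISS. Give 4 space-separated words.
Answer: MISS HIT HIT MISS

Derivation:
vaddr=1837: (7,1) not in TLB -> MISS, insert
vaddr=1832: (7,1) in TLB -> HIT
vaddr=1846: (7,1) in TLB -> HIT
vaddr=1347: (5,2) not in TLB -> MISS, insert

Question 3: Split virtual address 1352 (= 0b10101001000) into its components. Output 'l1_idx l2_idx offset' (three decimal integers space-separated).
vaddr = 1352 = 0b10101001000
  top 3 bits -> l1_idx = 5
  next 3 bits -> l2_idx = 2
  bottom 5 bits -> offset = 8

Answer: 5 2 8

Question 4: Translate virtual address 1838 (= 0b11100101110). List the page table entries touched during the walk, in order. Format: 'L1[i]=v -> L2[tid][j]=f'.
vaddr = 1838 = 0b11100101110
Split: l1_idx=7, l2_idx=1, offset=14

Answer: L1[7]=1 -> L2[1][1]=83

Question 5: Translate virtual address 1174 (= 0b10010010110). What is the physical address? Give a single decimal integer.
Answer: 2838

Derivation:
vaddr = 1174 = 0b10010010110
Split: l1_idx=4, l2_idx=4, offset=22
L1[4] = 0
L2[0][4] = 88
paddr = 88 * 32 + 22 = 2838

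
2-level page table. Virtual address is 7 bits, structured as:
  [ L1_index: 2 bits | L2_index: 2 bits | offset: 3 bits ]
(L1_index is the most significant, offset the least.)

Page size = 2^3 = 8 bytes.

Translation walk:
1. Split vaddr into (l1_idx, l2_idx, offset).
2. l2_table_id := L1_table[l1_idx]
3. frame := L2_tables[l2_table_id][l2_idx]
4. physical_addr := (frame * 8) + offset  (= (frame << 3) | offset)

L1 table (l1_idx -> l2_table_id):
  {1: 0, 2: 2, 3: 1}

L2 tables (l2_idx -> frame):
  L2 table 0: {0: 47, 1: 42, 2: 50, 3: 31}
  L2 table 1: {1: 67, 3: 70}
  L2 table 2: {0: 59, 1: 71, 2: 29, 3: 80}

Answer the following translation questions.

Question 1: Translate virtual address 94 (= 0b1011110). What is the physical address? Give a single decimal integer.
Answer: 646

Derivation:
vaddr = 94 = 0b1011110
Split: l1_idx=2, l2_idx=3, offset=6
L1[2] = 2
L2[2][3] = 80
paddr = 80 * 8 + 6 = 646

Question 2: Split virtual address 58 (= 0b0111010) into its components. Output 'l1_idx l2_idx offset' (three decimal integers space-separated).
Answer: 1 3 2

Derivation:
vaddr = 58 = 0b0111010
  top 2 bits -> l1_idx = 1
  next 2 bits -> l2_idx = 3
  bottom 3 bits -> offset = 2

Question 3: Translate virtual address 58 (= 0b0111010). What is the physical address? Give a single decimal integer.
vaddr = 58 = 0b0111010
Split: l1_idx=1, l2_idx=3, offset=2
L1[1] = 0
L2[0][3] = 31
paddr = 31 * 8 + 2 = 250

Answer: 250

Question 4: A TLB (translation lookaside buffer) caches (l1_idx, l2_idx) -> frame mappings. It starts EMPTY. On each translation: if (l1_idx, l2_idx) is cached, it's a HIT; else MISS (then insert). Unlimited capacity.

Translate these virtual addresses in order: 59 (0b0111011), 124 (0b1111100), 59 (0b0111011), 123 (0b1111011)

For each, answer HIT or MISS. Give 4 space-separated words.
Answer: MISS MISS HIT HIT

Derivation:
vaddr=59: (1,3) not in TLB -> MISS, insert
vaddr=124: (3,3) not in TLB -> MISS, insert
vaddr=59: (1,3) in TLB -> HIT
vaddr=123: (3,3) in TLB -> HIT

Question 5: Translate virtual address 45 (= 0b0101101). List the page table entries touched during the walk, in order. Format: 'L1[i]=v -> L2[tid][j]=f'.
Answer: L1[1]=0 -> L2[0][1]=42

Derivation:
vaddr = 45 = 0b0101101
Split: l1_idx=1, l2_idx=1, offset=5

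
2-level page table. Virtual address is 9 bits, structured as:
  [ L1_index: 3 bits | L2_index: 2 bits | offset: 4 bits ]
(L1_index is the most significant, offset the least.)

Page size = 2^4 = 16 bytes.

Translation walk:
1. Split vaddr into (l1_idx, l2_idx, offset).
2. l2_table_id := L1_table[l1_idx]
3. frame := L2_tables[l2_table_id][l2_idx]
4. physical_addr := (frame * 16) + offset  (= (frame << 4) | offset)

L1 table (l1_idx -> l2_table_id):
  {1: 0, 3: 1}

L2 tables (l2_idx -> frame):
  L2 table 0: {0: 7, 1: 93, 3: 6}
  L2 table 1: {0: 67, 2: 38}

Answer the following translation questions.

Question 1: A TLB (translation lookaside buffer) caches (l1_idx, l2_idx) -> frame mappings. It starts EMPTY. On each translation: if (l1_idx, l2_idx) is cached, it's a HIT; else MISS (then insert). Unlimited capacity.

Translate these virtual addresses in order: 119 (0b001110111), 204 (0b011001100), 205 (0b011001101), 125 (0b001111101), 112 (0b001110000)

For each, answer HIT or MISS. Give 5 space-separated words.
vaddr=119: (1,3) not in TLB -> MISS, insert
vaddr=204: (3,0) not in TLB -> MISS, insert
vaddr=205: (3,0) in TLB -> HIT
vaddr=125: (1,3) in TLB -> HIT
vaddr=112: (1,3) in TLB -> HIT

Answer: MISS MISS HIT HIT HIT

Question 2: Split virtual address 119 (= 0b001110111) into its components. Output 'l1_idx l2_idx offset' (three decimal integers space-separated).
vaddr = 119 = 0b001110111
  top 3 bits -> l1_idx = 1
  next 2 bits -> l2_idx = 3
  bottom 4 bits -> offset = 7

Answer: 1 3 7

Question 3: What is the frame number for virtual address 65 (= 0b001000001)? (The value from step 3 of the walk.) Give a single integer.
Answer: 7

Derivation:
vaddr = 65: l1_idx=1, l2_idx=0
L1[1] = 0; L2[0][0] = 7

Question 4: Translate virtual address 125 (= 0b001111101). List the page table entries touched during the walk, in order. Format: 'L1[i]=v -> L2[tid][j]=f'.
Answer: L1[1]=0 -> L2[0][3]=6

Derivation:
vaddr = 125 = 0b001111101
Split: l1_idx=1, l2_idx=3, offset=13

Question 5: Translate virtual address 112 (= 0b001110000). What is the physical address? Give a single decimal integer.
Answer: 96

Derivation:
vaddr = 112 = 0b001110000
Split: l1_idx=1, l2_idx=3, offset=0
L1[1] = 0
L2[0][3] = 6
paddr = 6 * 16 + 0 = 96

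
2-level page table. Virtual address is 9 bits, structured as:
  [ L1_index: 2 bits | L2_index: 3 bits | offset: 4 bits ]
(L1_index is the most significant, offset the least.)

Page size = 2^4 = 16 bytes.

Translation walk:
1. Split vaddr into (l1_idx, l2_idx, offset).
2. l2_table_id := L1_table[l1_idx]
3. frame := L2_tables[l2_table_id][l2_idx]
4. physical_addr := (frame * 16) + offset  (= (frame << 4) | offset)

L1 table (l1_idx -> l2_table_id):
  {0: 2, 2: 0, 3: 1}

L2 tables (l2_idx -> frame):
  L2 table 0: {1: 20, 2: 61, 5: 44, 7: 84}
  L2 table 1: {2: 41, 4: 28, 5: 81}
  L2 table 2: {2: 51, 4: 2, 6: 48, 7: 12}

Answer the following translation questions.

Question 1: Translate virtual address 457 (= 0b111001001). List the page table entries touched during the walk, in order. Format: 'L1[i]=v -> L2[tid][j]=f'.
vaddr = 457 = 0b111001001
Split: l1_idx=3, l2_idx=4, offset=9

Answer: L1[3]=1 -> L2[1][4]=28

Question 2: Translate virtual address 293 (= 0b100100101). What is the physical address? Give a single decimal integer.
vaddr = 293 = 0b100100101
Split: l1_idx=2, l2_idx=2, offset=5
L1[2] = 0
L2[0][2] = 61
paddr = 61 * 16 + 5 = 981

Answer: 981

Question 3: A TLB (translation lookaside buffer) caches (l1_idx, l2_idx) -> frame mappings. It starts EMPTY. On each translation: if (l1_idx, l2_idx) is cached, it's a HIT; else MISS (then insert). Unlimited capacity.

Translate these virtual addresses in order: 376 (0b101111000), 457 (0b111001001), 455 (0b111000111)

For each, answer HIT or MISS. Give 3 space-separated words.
Answer: MISS MISS HIT

Derivation:
vaddr=376: (2,7) not in TLB -> MISS, insert
vaddr=457: (3,4) not in TLB -> MISS, insert
vaddr=455: (3,4) in TLB -> HIT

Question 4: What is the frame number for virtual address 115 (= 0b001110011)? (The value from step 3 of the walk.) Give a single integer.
Answer: 12

Derivation:
vaddr = 115: l1_idx=0, l2_idx=7
L1[0] = 2; L2[2][7] = 12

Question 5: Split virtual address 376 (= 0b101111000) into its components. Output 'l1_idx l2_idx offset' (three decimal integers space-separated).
vaddr = 376 = 0b101111000
  top 2 bits -> l1_idx = 2
  next 3 bits -> l2_idx = 7
  bottom 4 bits -> offset = 8

Answer: 2 7 8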